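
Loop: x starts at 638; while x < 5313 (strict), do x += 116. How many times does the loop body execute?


Step 1: x goes from 638 toward 5313 by 116; the body runs while x<5313, so iterations = ceil((bound-start)/step)
Step 2: Distance=4675
Step 3: ceil(4675/116)=41

41


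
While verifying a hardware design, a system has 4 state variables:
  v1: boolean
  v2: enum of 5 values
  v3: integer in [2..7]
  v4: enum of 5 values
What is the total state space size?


State space = product of domain sizes of all variables.
Domain sizes:
  v1 (boolean): 2
  v2 (enum of 5 values): 5
  v3 (integer in [2..7]): 6
  v4 (enum of 5 values): 5
Product = 2 * 5 * 6 * 5 = 300

300


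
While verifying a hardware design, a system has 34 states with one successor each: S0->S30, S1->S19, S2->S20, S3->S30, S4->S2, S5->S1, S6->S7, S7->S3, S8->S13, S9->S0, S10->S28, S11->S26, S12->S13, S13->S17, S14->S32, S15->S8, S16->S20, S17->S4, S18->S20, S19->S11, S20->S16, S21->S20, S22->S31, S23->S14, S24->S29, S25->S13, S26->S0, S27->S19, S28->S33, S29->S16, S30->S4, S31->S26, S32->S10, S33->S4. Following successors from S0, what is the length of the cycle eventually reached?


Trace from S0 until a state repeats:
  S0 -> S30 -> S4 -> S2 -> S20 -> S16 -> S20
S20 first seen at step 4, revisited at step 6.
Cycle length = 6 - 4 = 2

2


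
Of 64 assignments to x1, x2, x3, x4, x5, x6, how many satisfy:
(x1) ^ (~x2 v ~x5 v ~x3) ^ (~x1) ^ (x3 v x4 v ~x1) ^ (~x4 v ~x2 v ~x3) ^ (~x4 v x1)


CNF with 6 clauses over 6 vars (64 assignments).
An assignment satisfies CNF iff every clause has >=1 true literal.
Check each row (bits = x1,x2,x3,x4,x5,x6; clause T/F shown):
  row 0 [000000]: clauses=FTTTTT -> 0
  row 1 [000001]: clauses=FTTTTT -> 0
  row 2 [000010]: clauses=FTTTTT -> 0
  row 3 [000011]: clauses=FTTTTT -> 0
  row 4 [000100]: clauses=FTTTTF -> 0
  (every remaining row is evaluated the same way; all 64 results are listed next)
Full result column, 8 rows per line (x1,x2,x3 fixed per line; x4,x5,x6 runs 000..111 left to right):
  rows 0-7 [x1,x2,x3=000]: 00000000  (ones: 0)
  rows 8-15 [x1,x2,x3=001]: 00000000  (ones: 0)
  rows 16-23 [x1,x2,x3=010]: 00000000  (ones: 0)
  rows 24-31 [x1,x2,x3=011]: 00000000  (ones: 0)
  rows 32-39 [x1,x2,x3=100]: 00000000  (ones: 0)
  rows 40-47 [x1,x2,x3=101]: 00000000  (ones: 0)
  rows 48-55 [x1,x2,x3=110]: 00000000  (ones: 0)
  rows 56-63 [x1,x2,x3=111]: 00000000  (ones: 0)
Satisfying assignments = 0+0+0+0+0+0+0+0 = 0

0


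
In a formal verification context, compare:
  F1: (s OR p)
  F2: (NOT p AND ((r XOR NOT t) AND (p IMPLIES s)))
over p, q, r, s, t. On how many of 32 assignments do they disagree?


F1 = (s OR p)
F2 = (NOT p AND ((r XOR NOT t) AND (p IMPLIES s)))
Evaluate both on each of 32 rows (bits = p,q,r,s,t):
  row 0 [00000]: F1=0 F2=1 (differ) -> 1
  row 1 [00001]: F1=0 F2=0 -> 0
  row 2 [00010]: F1=1 F2=1 -> 0
  row 3 [00011]: F1=1 F2=0 (differ) -> 1
  row 4 [00100]: F1=0 F2=0 -> 0
  row 5 [00101]: F1=0 F2=1 (differ) -> 1
  row 6 [00110]: F1=1 F2=0 (differ) -> 1
  row 7 [00111]: F1=1 F2=1 -> 0
  row 8 [01000]: F1=0 F2=1 (differ) -> 1
  row 9 [01001]: F1=0 F2=0 -> 0
  row 10 [01010]: F1=1 F2=1 -> 0
  row 11 [01011]: F1=1 F2=0 (differ) -> 1
  row 12 [01100]: F1=0 F2=0 -> 0
  row 13 [01101]: F1=0 F2=1 (differ) -> 1
  row 14 [01110]: F1=1 F2=0 (differ) -> 1
  row 15 [01111]: F1=1 F2=1 -> 0
  row 16 [10000]: F1=1 F2=0 (differ) -> 1
  row 17 [10001]: F1=1 F2=0 (differ) -> 1
  row 18 [10010]: F1=1 F2=0 (differ) -> 1
  row 19 [10011]: F1=1 F2=0 (differ) -> 1
  row 20 [10100]: F1=1 F2=0 (differ) -> 1
  row 21 [10101]: F1=1 F2=0 (differ) -> 1
  row 22 [10110]: F1=1 F2=0 (differ) -> 1
  row 23 [10111]: F1=1 F2=0 (differ) -> 1
  row 24 [11000]: F1=1 F2=0 (differ) -> 1
  row 25 [11001]: F1=1 F2=0 (differ) -> 1
  row 26 [11010]: F1=1 F2=0 (differ) -> 1
  row 27 [11011]: F1=1 F2=0 (differ) -> 1
  row 28 [11100]: F1=1 F2=0 (differ) -> 1
  row 29 [11101]: F1=1 F2=0 (differ) -> 1
  row 30 [11110]: F1=1 F2=0 (differ) -> 1
  row 31 [11111]: F1=1 F2=0 (differ) -> 1
Full result column, 8 rows per line (p,q fixed per line; r,s,t runs 000..111 left to right):
  rows 0-7 [p,q=00]: 10010110  (ones: 4)
  rows 8-15 [p,q=01]: 10010110  (ones: 4)
  rows 16-23 [p,q=10]: 11111111  (ones: 8)
  rows 24-31 [p,q=11]: 11111111  (ones: 8)
Disagreements = 4+4+8+8 = 24

24


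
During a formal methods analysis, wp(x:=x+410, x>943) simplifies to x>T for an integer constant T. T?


Formula: wp(x:=E, P) = P[E/x] (substitute E for x in postcondition)
Step 1: Postcondition: x>943
Step 2: Substitute x+410 for x: x+410>943
Step 3: Solve for x: x > 943-410 = 533

533


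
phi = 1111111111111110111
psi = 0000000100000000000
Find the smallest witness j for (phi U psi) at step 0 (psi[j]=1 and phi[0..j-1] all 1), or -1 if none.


(phi U psi) at 0: need smallest j with psi[j]=1 and phi[i]=1 for all i in [0,j).
Scan from step 0:
  step 0: phi=1, psi=0 -> continue
  step 1: phi=1, psi=0 -> continue
  step 2: phi=1, psi=0 -> continue
  step 3: phi=1, psi=0 -> continue
  step 7: psi=1 and phi held for [0,7) -> witness found
Witness step = 7

7


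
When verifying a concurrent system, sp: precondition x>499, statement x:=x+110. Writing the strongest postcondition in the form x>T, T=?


Formula: sp(P, x:=E) = exists old_x. (x = E[old_x/x]) AND P[old_x/x] (old_x is the value of x before the assignment; eliminate old_x by solving x = E[old_x/x] for old_x)
Step 1: Precondition P: x>499, i.e. old_x > 499
Step 2: Assignment gives x = old_x + 110, so old_x = x - 110
Step 3: Substitute into P: x - 110 > 499
Step 4: Simplify: x > 499+110 = 609

609


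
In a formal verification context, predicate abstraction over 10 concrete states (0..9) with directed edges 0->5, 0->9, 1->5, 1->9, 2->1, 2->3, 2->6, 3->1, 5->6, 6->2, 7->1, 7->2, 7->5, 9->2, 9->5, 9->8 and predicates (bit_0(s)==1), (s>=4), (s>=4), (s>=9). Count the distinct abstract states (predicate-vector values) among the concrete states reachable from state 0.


BFS from 0:
Concrete reachable: {0, 1, 2, 3, 5, 6, 8, 9}
Abstract via predicates (bit_0(s)==1), (s>=4), (s>=4), (s>=9):
  (0,0,0,0) <- {0, 2}
  (0,1,1,0) <- {6, 8}
  (1,0,0,0) <- {1, 3}
  (1,1,1,0) <- {5}
  (1,1,1,1) <- {9}
Distinct abstract states = 5

5


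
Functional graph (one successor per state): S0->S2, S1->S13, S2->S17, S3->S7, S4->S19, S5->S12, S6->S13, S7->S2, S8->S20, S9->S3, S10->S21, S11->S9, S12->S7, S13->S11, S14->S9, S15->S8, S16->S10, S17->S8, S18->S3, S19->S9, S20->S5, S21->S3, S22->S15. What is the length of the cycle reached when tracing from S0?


Trace from S0 until a state repeats:
  S0 -> S2 -> S17 -> S8 -> S20 -> S5 -> S12 -> S7 -> S2
S2 first seen at step 1, revisited at step 8.
Cycle length = 8 - 1 = 7

7


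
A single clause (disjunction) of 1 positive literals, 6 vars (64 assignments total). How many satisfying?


Step 1: Total=2^6=64
Step 2: Unsat when all 1 false: 2^5=32
Step 3: Sat=64-32=32

32


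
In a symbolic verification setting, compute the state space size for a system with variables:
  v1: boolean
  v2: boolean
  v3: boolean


State space = product of domain sizes of all variables.
Domain sizes:
  v1 (boolean): 2
  v2 (boolean): 2
  v3 (boolean): 2
Product = 2 * 2 * 2 = 8

8


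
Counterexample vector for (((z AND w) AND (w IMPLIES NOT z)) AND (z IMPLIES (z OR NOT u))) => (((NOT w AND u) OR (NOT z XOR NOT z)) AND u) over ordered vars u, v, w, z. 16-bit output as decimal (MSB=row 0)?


F1 = (((z AND w) AND (w IMPLIES NOT z)) AND (z IMPLIES (z OR NOT u)))
F2 = (((NOT w AND u) OR (NOT z XOR NOT z)) AND u)
Counterexample to F1=>F2 is where F1=1 and F2=0.
Evaluate each row (bits = u,v,w,z, MSB first):
  row 0 [0000]: F1=0 F2=0 -> F1&~F2 -> 0
  row 1 [0001]: F1=0 F2=0 -> F1&~F2 -> 0
  row 2 [0010]: F1=0 F2=0 -> F1&~F2 -> 0
  row 3 [0011]: F1=0 F2=0 -> F1&~F2 -> 0
  row 4 [0100]: F1=0 F2=0 -> F1&~F2 -> 0
  row 5 [0101]: F1=0 F2=0 -> F1&~F2 -> 0
  row 6 [0110]: F1=0 F2=0 -> F1&~F2 -> 0
  row 7 [0111]: F1=0 F2=0 -> F1&~F2 -> 0
  row 8 [1000]: F1=0 F2=1 -> F1&~F2 -> 0
  row 9 [1001]: F1=0 F2=1 -> F1&~F2 -> 0
  row 10 [1010]: F1=0 F2=0 -> F1&~F2 -> 0
  row 11 [1011]: F1=0 F2=0 -> F1&~F2 -> 0
  row 12 [1100]: F1=0 F2=1 -> F1&~F2 -> 0
  row 13 [1101]: F1=0 F2=1 -> F1&~F2 -> 0
  row 14 [1110]: F1=0 F2=0 -> F1&~F2 -> 0
  row 15 [1111]: F1=0 F2=0 -> F1&~F2 -> 0
Full result column, 4 rows per line (u,v fixed per line; w,z runs 00..11 left to right):
  rows 0-3 [u,v=00]: 0000  = hex 0
  rows 4-7 [u,v=01]: 0000  = hex 0
  rows 8-11 [u,v=10]: 0000  = hex 0
  rows 12-15 [u,v=11]: 0000  = hex 0
Counterexample vector (row 0 .. row 15) = 0000000000000000
Output column grouped in 4s = 0000 0000 0000 0000 = 0x0000
Convert to decimal digit by digit (value = value*16 + digit):
  0 -> 0
  0*16 + 0 = 0
  0*16 + 0 = 0
  0*16 + 0 = 0
Decimal = 0

0


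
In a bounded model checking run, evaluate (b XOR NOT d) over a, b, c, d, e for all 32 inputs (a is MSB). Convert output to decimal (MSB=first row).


Formula: (b XOR NOT d) over a, b, c, d, e (32 rows)
Evaluate each row (bits = a,b,c,d,e, MSB first):
  row 0 [00000]: (0 XOR NOT 0) -> 1
  row 1 [00001]: (0 XOR NOT 0) -> 1
  row 2 [00010]: (0 XOR NOT 1) -> 0
  row 3 [00011]: (0 XOR NOT 1) -> 0
  row 4 [00100]: (0 XOR NOT 0) -> 1
  row 5 [00101]: (0 XOR NOT 0) -> 1
  row 6 [00110]: (0 XOR NOT 1) -> 0
  row 7 [00111]: (0 XOR NOT 1) -> 0
  row 8 [01000]: (1 XOR NOT 0) -> 0
  row 9 [01001]: (1 XOR NOT 0) -> 0
  row 10 [01010]: (1 XOR NOT 1) -> 1
  row 11 [01011]: (1 XOR NOT 1) -> 1
  row 12 [01100]: (1 XOR NOT 0) -> 0
  row 13 [01101]: (1 XOR NOT 0) -> 0
  row 14 [01110]: (1 XOR NOT 1) -> 1
  row 15 [01111]: (1 XOR NOT 1) -> 1
  row 16 [10000]: (0 XOR NOT 0) -> 1
  row 17 [10001]: (0 XOR NOT 0) -> 1
  row 18 [10010]: (0 XOR NOT 1) -> 0
  row 19 [10011]: (0 XOR NOT 1) -> 0
  row 20 [10100]: (0 XOR NOT 0) -> 1
  row 21 [10101]: (0 XOR NOT 0) -> 1
  row 22 [10110]: (0 XOR NOT 1) -> 0
  row 23 [10111]: (0 XOR NOT 1) -> 0
  row 24 [11000]: (1 XOR NOT 0) -> 0
  row 25 [11001]: (1 XOR NOT 0) -> 0
  row 26 [11010]: (1 XOR NOT 1) -> 1
  row 27 [11011]: (1 XOR NOT 1) -> 1
  row 28 [11100]: (1 XOR NOT 0) -> 0
  row 29 [11101]: (1 XOR NOT 0) -> 0
  row 30 [11110]: (1 XOR NOT 1) -> 1
  row 31 [11111]: (1 XOR NOT 1) -> 1
Full result column, 4 rows per line (a,b,c fixed per line; d,e runs 00..11 left to right):
  rows 0-3 [a,b,c=000]: 1100  = hex C
  rows 4-7 [a,b,c=001]: 1100  = hex C
  rows 8-11 [a,b,c=010]: 0011  = hex 3
  rows 12-15 [a,b,c=011]: 0011  = hex 3
  rows 16-19 [a,b,c=100]: 1100  = hex C
  rows 20-23 [a,b,c=101]: 1100  = hex C
  rows 24-27 [a,b,c=110]: 0011  = hex 3
  rows 28-31 [a,b,c=111]: 0011  = hex 3
Output column (row 0 .. row 31) = 11001100001100111100110000110011
Output column grouped in 4s = 1100 1100 0011 0011 1100 1100 0011 0011 = 0xCC33CC33
Convert to decimal digit by digit (value = value*16 + digit):
  C -> 12
  12*16 + 12 (C) = 204
  204*16 + 3 = 3267
  3267*16 + 3 = 52275
  52275*16 + 12 (C) = 836412
  836412*16 + 12 (C) = 13382604
  13382604*16 + 3 = 214121667
  214121667*16 + 3 = 3425946675
Decimal = 3425946675

3425946675


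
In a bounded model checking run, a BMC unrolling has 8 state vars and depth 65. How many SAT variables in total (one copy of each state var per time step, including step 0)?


BMC unrolls to depth k, creating one copy of each state var for steps 0..k.
Step count = 65 + 1 = 66 (steps 0 through 65)
Vars per step = 8
Total = 8 * 66 = 528

528


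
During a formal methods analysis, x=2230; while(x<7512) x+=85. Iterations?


Step 1: x goes from 2230 toward 7512 by 85; the body runs while x<7512, so iterations = ceil((bound-start)/step)
Step 2: Distance=5282
Step 3: ceil(5282/85)=63

63


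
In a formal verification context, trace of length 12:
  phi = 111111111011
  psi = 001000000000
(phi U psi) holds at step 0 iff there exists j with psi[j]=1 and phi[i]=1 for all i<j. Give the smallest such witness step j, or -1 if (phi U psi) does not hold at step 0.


(phi U psi) at 0: need smallest j with psi[j]=1 and phi[i]=1 for all i in [0,j).
Scan from step 0:
  step 0: phi=1, psi=0 -> continue
  step 1: phi=1, psi=0 -> continue
  step 2: psi=1 and phi held for [0,2) -> witness found
Witness step = 2

2


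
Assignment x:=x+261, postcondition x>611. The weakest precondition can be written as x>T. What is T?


Formula: wp(x:=E, P) = P[E/x] (substitute E for x in postcondition)
Step 1: Postcondition: x>611
Step 2: Substitute x+261 for x: x+261>611
Step 3: Solve for x: x > 611-261 = 350

350


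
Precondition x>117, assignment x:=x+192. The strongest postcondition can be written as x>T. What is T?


Formula: sp(P, x:=E) = exists old_x. (x = E[old_x/x]) AND P[old_x/x] (old_x is the value of x before the assignment; eliminate old_x by solving x = E[old_x/x] for old_x)
Step 1: Precondition P: x>117, i.e. old_x > 117
Step 2: Assignment gives x = old_x + 192, so old_x = x - 192
Step 3: Substitute into P: x - 192 > 117
Step 4: Simplify: x > 117+192 = 309

309


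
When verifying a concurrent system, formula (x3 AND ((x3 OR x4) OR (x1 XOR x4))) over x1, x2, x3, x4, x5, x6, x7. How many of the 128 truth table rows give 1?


Formula: (x3 AND ((x3 OR x4) OR (x1 XOR x4))) over 7 vars (128 rows)
Evaluate each row (x1, x2, x3, x4, x5, x6, x7 as bits, MSB first):
  row 0 [0000000]: (0 AND ((0 OR 0) OR (0 XOR 0))) -> 0
  row 1 [0000001]: (0 AND ((0 OR 0) OR (0 XOR 0))) -> 0
  row 2 [0000010]: (0 AND ((0 OR 0) OR (0 XOR 0))) -> 0
  row 3 [0000011]: (0 AND ((0 OR 0) OR (0 XOR 0))) -> 0
  row 4 [0000100]: (0 AND ((0 OR 0) OR (0 XOR 0))) -> 0
  (every remaining row is evaluated the same way; all 128 results are listed next)
Full result column, 8 rows per line (x1,x2,x3,x4 fixed per line; x5,x6,x7 runs 000..111 left to right):
  rows 0-7 [x1,x2,x3,x4=0000]: 00000000  (ones: 0)
  rows 8-15 [x1,x2,x3,x4=0001]: 00000000  (ones: 0)
  rows 16-23 [x1,x2,x3,x4=0010]: 11111111  (ones: 8)
  rows 24-31 [x1,x2,x3,x4=0011]: 11111111  (ones: 8)
  rows 32-39 [x1,x2,x3,x4=0100]: 00000000  (ones: 0)
  rows 40-47 [x1,x2,x3,x4=0101]: 00000000  (ones: 0)
  rows 48-55 [x1,x2,x3,x4=0110]: 11111111  (ones: 8)
  rows 56-63 [x1,x2,x3,x4=0111]: 11111111  (ones: 8)
  rows 64-71 [x1,x2,x3,x4=1000]: 00000000  (ones: 0)
  rows 72-79 [x1,x2,x3,x4=1001]: 00000000  (ones: 0)
  rows 80-87 [x1,x2,x3,x4=1010]: 11111111  (ones: 8)
  rows 88-95 [x1,x2,x3,x4=1011]: 11111111  (ones: 8)
  rows 96-103 [x1,x2,x3,x4=1100]: 00000000  (ones: 0)
  rows 104-111 [x1,x2,x3,x4=1101]: 00000000  (ones: 0)
  rows 112-119 [x1,x2,x3,x4=1110]: 11111111  (ones: 8)
  rows 120-127 [x1,x2,x3,x4=1111]: 11111111  (ones: 8)
Count of 1-rows = 0+0+8+8+0+0+8+8+0+0+8+8+0+0+8+8 = 64

64


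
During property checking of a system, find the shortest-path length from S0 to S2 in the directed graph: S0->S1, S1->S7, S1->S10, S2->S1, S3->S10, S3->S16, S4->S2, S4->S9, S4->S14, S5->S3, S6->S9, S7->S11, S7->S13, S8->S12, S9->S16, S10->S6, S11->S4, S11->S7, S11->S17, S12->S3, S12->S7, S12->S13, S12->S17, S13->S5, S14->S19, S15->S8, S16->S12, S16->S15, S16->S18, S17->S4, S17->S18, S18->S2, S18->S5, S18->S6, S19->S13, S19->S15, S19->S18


BFS layer-by-layer from S0:
  dist 0: {S0}
  dist 1: {S1}
  dist 2: {S7, S10}
  dist 3: {S6, S11, S13}
  dist 4: {S4, S5, S9, S17}
  dist 5: {S2, S3, S14, S16, S18}
  -> S2 reached at distance 5
Shortest path length = 5

5


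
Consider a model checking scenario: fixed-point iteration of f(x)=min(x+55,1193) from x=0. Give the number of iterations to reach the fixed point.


Step 1: x=0, cap=1193, increment=55
Step 2: x grows by 55 each step until capped at 1193; fixed point is x=1193
Step 3: iterations = ceil(1193/55) = 22

22


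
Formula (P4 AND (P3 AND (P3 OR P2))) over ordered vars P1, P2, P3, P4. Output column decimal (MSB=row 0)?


Formula: (P4 AND (P3 AND (P3 OR P2))) over P1, P2, P3, P4 (16 rows)
Evaluate each row (bits = P1,P2,P3,P4, MSB first):
  row 0 [0000]: (0 AND (0 AND (0 OR 0))) -> 0
  row 1 [0001]: (1 AND (0 AND (0 OR 0))) -> 0
  row 2 [0010]: (0 AND (1 AND (1 OR 0))) -> 0
  row 3 [0011]: (1 AND (1 AND (1 OR 0))) -> 1
  row 4 [0100]: (0 AND (0 AND (0 OR 1))) -> 0
  row 5 [0101]: (1 AND (0 AND (0 OR 1))) -> 0
  row 6 [0110]: (0 AND (1 AND (1 OR 1))) -> 0
  row 7 [0111]: (1 AND (1 AND (1 OR 1))) -> 1
  row 8 [1000]: (0 AND (0 AND (0 OR 0))) -> 0
  row 9 [1001]: (1 AND (0 AND (0 OR 0))) -> 0
  row 10 [1010]: (0 AND (1 AND (1 OR 0))) -> 0
  row 11 [1011]: (1 AND (1 AND (1 OR 0))) -> 1
  row 12 [1100]: (0 AND (0 AND (0 OR 1))) -> 0
  row 13 [1101]: (1 AND (0 AND (0 OR 1))) -> 0
  row 14 [1110]: (0 AND (1 AND (1 OR 1))) -> 0
  row 15 [1111]: (1 AND (1 AND (1 OR 1))) -> 1
Full result column, 4 rows per line (P1,P2 fixed per line; P3,P4 runs 00..11 left to right):
  rows 0-3 [P1,P2=00]: 0001  = hex 1
  rows 4-7 [P1,P2=01]: 0001  = hex 1
  rows 8-11 [P1,P2=10]: 0001  = hex 1
  rows 12-15 [P1,P2=11]: 0001  = hex 1
Output column (row 0 .. row 15) = 0001000100010001
Output column grouped in 4s = 0001 0001 0001 0001 = 0x1111
Convert to decimal digit by digit (value = value*16 + digit):
  1 -> 1
  1*16 + 1 = 17
  17*16 + 1 = 273
  273*16 + 1 = 4369
Decimal = 4369

4369


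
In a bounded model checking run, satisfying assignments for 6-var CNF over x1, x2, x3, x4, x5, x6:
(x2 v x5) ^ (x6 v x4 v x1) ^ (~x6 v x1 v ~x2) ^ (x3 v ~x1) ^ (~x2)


CNF with 5 clauses over 6 vars (64 assignments).
An assignment satisfies CNF iff every clause has >=1 true literal.
Check each row (bits = x1,x2,x3,x4,x5,x6; clause T/F shown):
  row 0 [000000]: clauses=FFTTT -> 0
  row 1 [000001]: clauses=FTTTT -> 0
  row 2 [000010]: clauses=TFTTT -> 0
  row 3 [000011]: clauses=TTTTT -> 1
  row 4 [000100]: clauses=FTTTT -> 0
  (every remaining row is evaluated the same way; all 64 results are listed next)
Full result column, 8 rows per line (x1,x2,x3 fixed per line; x4,x5,x6 runs 000..111 left to right):
  rows 0-7 [x1,x2,x3=000]: 00010011  (ones: 3)
  rows 8-15 [x1,x2,x3=001]: 00010011  (ones: 3)
  rows 16-23 [x1,x2,x3=010]: 00000000  (ones: 0)
  rows 24-31 [x1,x2,x3=011]: 00000000  (ones: 0)
  rows 32-39 [x1,x2,x3=100]: 00000000  (ones: 0)
  rows 40-47 [x1,x2,x3=101]: 00110011  (ones: 4)
  rows 48-55 [x1,x2,x3=110]: 00000000  (ones: 0)
  rows 56-63 [x1,x2,x3=111]: 00000000  (ones: 0)
Satisfying assignments = 3+3+0+0+0+4+0+0 = 10

10


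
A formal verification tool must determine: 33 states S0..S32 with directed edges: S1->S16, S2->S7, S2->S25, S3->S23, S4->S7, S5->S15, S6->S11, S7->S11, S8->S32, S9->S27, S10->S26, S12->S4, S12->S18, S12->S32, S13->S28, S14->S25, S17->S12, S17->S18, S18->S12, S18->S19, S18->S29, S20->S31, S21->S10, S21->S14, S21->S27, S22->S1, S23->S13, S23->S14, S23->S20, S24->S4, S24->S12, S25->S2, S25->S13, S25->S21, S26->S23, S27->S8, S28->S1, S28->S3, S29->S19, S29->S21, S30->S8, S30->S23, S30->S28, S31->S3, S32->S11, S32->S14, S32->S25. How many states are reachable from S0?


BFS from S0:
  layer 0: {S0}
Reachable set: {S0}
Count = 1

1


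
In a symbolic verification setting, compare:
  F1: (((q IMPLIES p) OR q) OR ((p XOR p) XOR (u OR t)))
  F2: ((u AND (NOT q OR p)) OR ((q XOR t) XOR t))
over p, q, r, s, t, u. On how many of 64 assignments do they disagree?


F1 = (((q IMPLIES p) OR q) OR ((p XOR p) XOR (u OR t)))
F2 = ((u AND (NOT q OR p)) OR ((q XOR t) XOR t))
Evaluate both on each of 64 rows (bits = p,q,r,s,t,u):
  row 0 [000000]: F1=1 F2=0 (differ) -> 1
  row 1 [000001]: F1=1 F2=1 -> 0
  row 2 [000010]: F1=1 F2=0 (differ) -> 1
  row 3 [000011]: F1=1 F2=1 -> 0
  row 4 [000100]: F1=1 F2=0 (differ) -> 1
  (every remaining row is evaluated the same way; all 64 results are listed next)
Full result column, 8 rows per line (p,q,r fixed per line; s,t,u runs 000..111 left to right):
  rows 0-7 [p,q,r=000]: 10101010  (ones: 4)
  rows 8-15 [p,q,r=001]: 10101010  (ones: 4)
  rows 16-23 [p,q,r=010]: 00000000  (ones: 0)
  rows 24-31 [p,q,r=011]: 00000000  (ones: 0)
  rows 32-39 [p,q,r=100]: 10101010  (ones: 4)
  rows 40-47 [p,q,r=101]: 10101010  (ones: 4)
  rows 48-55 [p,q,r=110]: 00000000  (ones: 0)
  rows 56-63 [p,q,r=111]: 00000000  (ones: 0)
Disagreements = 4+4+0+0+4+4+0+0 = 16

16


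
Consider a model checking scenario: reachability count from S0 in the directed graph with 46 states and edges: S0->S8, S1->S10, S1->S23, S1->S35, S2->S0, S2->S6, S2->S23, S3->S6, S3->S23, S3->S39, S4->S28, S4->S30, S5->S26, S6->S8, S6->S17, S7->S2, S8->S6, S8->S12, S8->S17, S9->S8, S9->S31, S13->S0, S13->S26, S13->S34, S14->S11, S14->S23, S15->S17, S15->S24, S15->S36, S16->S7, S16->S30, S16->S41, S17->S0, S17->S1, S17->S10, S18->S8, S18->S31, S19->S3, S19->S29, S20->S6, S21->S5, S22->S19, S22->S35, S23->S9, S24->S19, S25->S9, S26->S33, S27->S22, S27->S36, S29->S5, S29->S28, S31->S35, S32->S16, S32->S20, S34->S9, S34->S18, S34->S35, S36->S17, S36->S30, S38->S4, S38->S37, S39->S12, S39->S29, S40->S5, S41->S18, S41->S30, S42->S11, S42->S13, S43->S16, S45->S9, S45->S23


BFS from S0:
  layer 0: {S0}
  layer 1: {S8}
  layer 2: {S6, S12, S17}
  layer 3: {S1, S10}
  layer 4: {S23, S35}
  layer 5: {S9}
  layer 6: {S31}
Reachable set: {S0, S1, S6, S8, S9, S10, S12, S17, S23, S31, S35}
Count = 11

11


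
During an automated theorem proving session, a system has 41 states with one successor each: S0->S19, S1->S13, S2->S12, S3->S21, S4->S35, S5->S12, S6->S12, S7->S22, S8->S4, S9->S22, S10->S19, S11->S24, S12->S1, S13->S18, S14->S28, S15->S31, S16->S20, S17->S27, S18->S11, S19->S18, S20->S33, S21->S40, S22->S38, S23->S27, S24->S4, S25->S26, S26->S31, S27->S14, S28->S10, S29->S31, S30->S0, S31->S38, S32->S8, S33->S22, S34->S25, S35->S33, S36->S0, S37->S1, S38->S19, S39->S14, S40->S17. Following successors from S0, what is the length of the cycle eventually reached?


Trace from S0 until a state repeats:
  S0 -> S19 -> S18 -> S11 -> S24 -> S4 -> S35 -> S33 -> S22 -> S38 -> S19
S19 first seen at step 1, revisited at step 10.
Cycle length = 10 - 1 = 9

9


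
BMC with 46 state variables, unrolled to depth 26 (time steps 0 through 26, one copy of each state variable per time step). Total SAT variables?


BMC unrolls to depth k, creating one copy of each state var for steps 0..k.
Step count = 26 + 1 = 27 (steps 0 through 26)
Vars per step = 46
Total = 46 * 27 = 1242

1242


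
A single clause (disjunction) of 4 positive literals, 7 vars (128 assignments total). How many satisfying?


Step 1: Total=2^7=128
Step 2: Unsat when all 4 false: 2^3=8
Step 3: Sat=128-8=120

120


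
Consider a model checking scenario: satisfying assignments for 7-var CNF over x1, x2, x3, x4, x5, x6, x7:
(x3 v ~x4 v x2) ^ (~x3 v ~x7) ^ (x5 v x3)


CNF with 3 clauses over 7 vars (128 assignments).
An assignment satisfies CNF iff every clause has >=1 true literal.
Check each row (bits = x1,x2,x3,x4,x5,x6,x7; clause T/F shown):
  row 0 [0000000]: clauses=TTF -> 0
  row 1 [0000001]: clauses=TTF -> 0
  row 2 [0000010]: clauses=TTF -> 0
  row 3 [0000011]: clauses=TTF -> 0
  row 4 [0000100]: clauses=TTT -> 1
  (every remaining row is evaluated the same way; all 128 results are listed next)
Full result column, 8 rows per line (x1,x2,x3,x4 fixed per line; x5,x6,x7 runs 000..111 left to right):
  rows 0-7 [x1,x2,x3,x4=0000]: 00001111  (ones: 4)
  rows 8-15 [x1,x2,x3,x4=0001]: 00000000  (ones: 0)
  rows 16-23 [x1,x2,x3,x4=0010]: 10101010  (ones: 4)
  rows 24-31 [x1,x2,x3,x4=0011]: 10101010  (ones: 4)
  rows 32-39 [x1,x2,x3,x4=0100]: 00001111  (ones: 4)
  rows 40-47 [x1,x2,x3,x4=0101]: 00001111  (ones: 4)
  rows 48-55 [x1,x2,x3,x4=0110]: 10101010  (ones: 4)
  rows 56-63 [x1,x2,x3,x4=0111]: 10101010  (ones: 4)
  rows 64-71 [x1,x2,x3,x4=1000]: 00001111  (ones: 4)
  rows 72-79 [x1,x2,x3,x4=1001]: 00000000  (ones: 0)
  rows 80-87 [x1,x2,x3,x4=1010]: 10101010  (ones: 4)
  rows 88-95 [x1,x2,x3,x4=1011]: 10101010  (ones: 4)
  rows 96-103 [x1,x2,x3,x4=1100]: 00001111  (ones: 4)
  rows 104-111 [x1,x2,x3,x4=1101]: 00001111  (ones: 4)
  rows 112-119 [x1,x2,x3,x4=1110]: 10101010  (ones: 4)
  rows 120-127 [x1,x2,x3,x4=1111]: 10101010  (ones: 4)
Satisfying assignments = 4+0+4+4+4+4+4+4+4+0+4+4+4+4+4+4 = 56

56


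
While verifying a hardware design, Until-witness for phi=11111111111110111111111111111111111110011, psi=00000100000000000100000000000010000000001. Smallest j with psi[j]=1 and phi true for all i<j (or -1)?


(phi U psi) at 0: need smallest j with psi[j]=1 and phi[i]=1 for all i in [0,j).
Scan from step 0:
  step 0: phi=1, psi=0 -> continue
  step 1: phi=1, psi=0 -> continue
  step 2: phi=1, psi=0 -> continue
  step 3: phi=1, psi=0 -> continue
  step 5: psi=1 and phi held for [0,5) -> witness found
Witness step = 5

5


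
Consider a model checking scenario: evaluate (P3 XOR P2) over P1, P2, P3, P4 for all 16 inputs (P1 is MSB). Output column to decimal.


Formula: (P3 XOR P2) over P1, P2, P3, P4 (16 rows)
Evaluate each row (bits = P1,P2,P3,P4, MSB first):
  row 0 [0000]: (0 XOR 0) -> 0
  row 1 [0001]: (0 XOR 0) -> 0
  row 2 [0010]: (1 XOR 0) -> 1
  row 3 [0011]: (1 XOR 0) -> 1
  row 4 [0100]: (0 XOR 1) -> 1
  row 5 [0101]: (0 XOR 1) -> 1
  row 6 [0110]: (1 XOR 1) -> 0
  row 7 [0111]: (1 XOR 1) -> 0
  row 8 [1000]: (0 XOR 0) -> 0
  row 9 [1001]: (0 XOR 0) -> 0
  row 10 [1010]: (1 XOR 0) -> 1
  row 11 [1011]: (1 XOR 0) -> 1
  row 12 [1100]: (0 XOR 1) -> 1
  row 13 [1101]: (0 XOR 1) -> 1
  row 14 [1110]: (1 XOR 1) -> 0
  row 15 [1111]: (1 XOR 1) -> 0
Full result column, 4 rows per line (P1,P2 fixed per line; P3,P4 runs 00..11 left to right):
  rows 0-3 [P1,P2=00]: 0011  = hex 3
  rows 4-7 [P1,P2=01]: 1100  = hex C
  rows 8-11 [P1,P2=10]: 0011  = hex 3
  rows 12-15 [P1,P2=11]: 1100  = hex C
Output column (row 0 .. row 15) = 0011110000111100
Output column grouped in 4s = 0011 1100 0011 1100 = 0x3C3C
Convert to decimal digit by digit (value = value*16 + digit):
  3 -> 3
  3*16 + 12 (C) = 60
  60*16 + 3 = 963
  963*16 + 12 (C) = 15420
Decimal = 15420

15420


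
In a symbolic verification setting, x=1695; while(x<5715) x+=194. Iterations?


Step 1: x goes from 1695 toward 5715 by 194; the body runs while x<5715, so iterations = ceil((bound-start)/step)
Step 2: Distance=4020
Step 3: ceil(4020/194)=21

21


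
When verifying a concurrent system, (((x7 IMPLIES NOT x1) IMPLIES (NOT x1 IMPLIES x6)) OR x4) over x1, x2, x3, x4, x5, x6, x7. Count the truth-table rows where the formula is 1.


Formula: (((x7 IMPLIES NOT x1) IMPLIES (NOT x1 IMPLIES x6)) OR x4) over 7 vars (128 rows)
Evaluate each row (x1, x2, x3, x4, x5, x6, x7 as bits, MSB first):
  row 0 [0000000]: (((0 IMPLIES NOT 0) IMPLIES (NOT 0 IMPLIES 0)) OR 0) -> 0
  row 1 [0000001]: (((1 IMPLIES NOT 0) IMPLIES (NOT 0 IMPLIES 0)) OR 0) -> 0
  row 2 [0000010]: (((0 IMPLIES NOT 0) IMPLIES (NOT 0 IMPLIES 1)) OR 0) -> 1
  row 3 [0000011]: (((1 IMPLIES NOT 0) IMPLIES (NOT 0 IMPLIES 1)) OR 0) -> 1
  row 4 [0000100]: (((0 IMPLIES NOT 0) IMPLIES (NOT 0 IMPLIES 0)) OR 0) -> 0
  (every remaining row is evaluated the same way; all 128 results are listed next)
Full result column, 8 rows per line (x1,x2,x3,x4 fixed per line; x5,x6,x7 runs 000..111 left to right):
  rows 0-7 [x1,x2,x3,x4=0000]: 00110011  (ones: 4)
  rows 8-15 [x1,x2,x3,x4=0001]: 11111111  (ones: 8)
  rows 16-23 [x1,x2,x3,x4=0010]: 00110011  (ones: 4)
  rows 24-31 [x1,x2,x3,x4=0011]: 11111111  (ones: 8)
  rows 32-39 [x1,x2,x3,x4=0100]: 00110011  (ones: 4)
  rows 40-47 [x1,x2,x3,x4=0101]: 11111111  (ones: 8)
  rows 48-55 [x1,x2,x3,x4=0110]: 00110011  (ones: 4)
  rows 56-63 [x1,x2,x3,x4=0111]: 11111111  (ones: 8)
  rows 64-71 [x1,x2,x3,x4=1000]: 11111111  (ones: 8)
  rows 72-79 [x1,x2,x3,x4=1001]: 11111111  (ones: 8)
  rows 80-87 [x1,x2,x3,x4=1010]: 11111111  (ones: 8)
  rows 88-95 [x1,x2,x3,x4=1011]: 11111111  (ones: 8)
  rows 96-103 [x1,x2,x3,x4=1100]: 11111111  (ones: 8)
  rows 104-111 [x1,x2,x3,x4=1101]: 11111111  (ones: 8)
  rows 112-119 [x1,x2,x3,x4=1110]: 11111111  (ones: 8)
  rows 120-127 [x1,x2,x3,x4=1111]: 11111111  (ones: 8)
Count of 1-rows = 4+8+4+8+4+8+4+8+8+8+8+8+8+8+8+8 = 112

112


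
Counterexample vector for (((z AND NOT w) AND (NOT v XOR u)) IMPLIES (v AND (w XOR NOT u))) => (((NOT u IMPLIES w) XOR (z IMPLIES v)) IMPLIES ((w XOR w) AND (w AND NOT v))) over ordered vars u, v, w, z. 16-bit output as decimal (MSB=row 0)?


F1 = (((z AND NOT w) AND (NOT v XOR u)) IMPLIES (v AND (w XOR NOT u)))
F2 = (((NOT u IMPLIES w) XOR (z IMPLIES v)) IMPLIES ((w XOR w) AND (w AND NOT v)))
Counterexample to F1=>F2 is where F1=1 and F2=0.
Evaluate each row (bits = u,v,w,z, MSB first):
  row 0 [0000]: F1=1 F2=0 -> F1&~F2 -> 1
  row 1 [0001]: F1=0 F2=1 -> F1&~F2 -> 0
  row 2 [0010]: F1=1 F2=1 -> F1&~F2 -> 0
  row 3 [0011]: F1=1 F2=0 -> F1&~F2 -> 1
  row 4 [0100]: F1=1 F2=0 -> F1&~F2 -> 1
  row 5 [0101]: F1=1 F2=0 -> F1&~F2 -> 1
  row 6 [0110]: F1=1 F2=1 -> F1&~F2 -> 0
  row 7 [0111]: F1=1 F2=1 -> F1&~F2 -> 0
  row 8 [1000]: F1=1 F2=1 -> F1&~F2 -> 0
  row 9 [1001]: F1=1 F2=0 -> F1&~F2 -> 1
  row 10 [1010]: F1=1 F2=1 -> F1&~F2 -> 0
  row 11 [1011]: F1=1 F2=0 -> F1&~F2 -> 1
  row 12 [1100]: F1=1 F2=1 -> F1&~F2 -> 0
  row 13 [1101]: F1=0 F2=1 -> F1&~F2 -> 0
  row 14 [1110]: F1=1 F2=1 -> F1&~F2 -> 0
  row 15 [1111]: F1=1 F2=1 -> F1&~F2 -> 0
Full result column, 4 rows per line (u,v fixed per line; w,z runs 00..11 left to right):
  rows 0-3 [u,v=00]: 1001  = hex 9
  rows 4-7 [u,v=01]: 1100  = hex C
  rows 8-11 [u,v=10]: 0101  = hex 5
  rows 12-15 [u,v=11]: 0000  = hex 0
Counterexample vector (row 0 .. row 15) = 1001110001010000
Output column grouped in 4s = 1001 1100 0101 0000 = 0x9C50
Convert to decimal digit by digit (value = value*16 + digit):
  9 -> 9
  9*16 + 12 (C) = 156
  156*16 + 5 = 2501
  2501*16 + 0 = 40016
Decimal = 40016

40016


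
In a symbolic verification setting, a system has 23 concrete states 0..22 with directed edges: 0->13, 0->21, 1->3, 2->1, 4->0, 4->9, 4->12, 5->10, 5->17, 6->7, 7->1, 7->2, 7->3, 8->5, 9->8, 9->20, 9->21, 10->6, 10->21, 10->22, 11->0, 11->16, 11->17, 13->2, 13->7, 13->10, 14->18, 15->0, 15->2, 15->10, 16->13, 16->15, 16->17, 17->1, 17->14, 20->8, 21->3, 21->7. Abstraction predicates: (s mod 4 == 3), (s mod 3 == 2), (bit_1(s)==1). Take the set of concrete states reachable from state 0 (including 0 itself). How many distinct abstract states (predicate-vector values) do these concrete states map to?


BFS from 0:
Concrete reachable: {0, 1, 2, 3, 6, 7, 10, 13, 21, 22}
Abstract via predicates (s mod 4 == 3), (s mod 3 == 2), (bit_1(s)==1):
  (0,0,0) <- {0, 1, 13, 21}
  (0,0,1) <- {6, 10, 22}
  (0,1,1) <- {2}
  (1,0,1) <- {3, 7}
Distinct abstract states = 4

4


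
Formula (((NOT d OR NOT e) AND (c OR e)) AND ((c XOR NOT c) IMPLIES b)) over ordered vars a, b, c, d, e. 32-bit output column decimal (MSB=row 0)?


Formula: (((NOT d OR NOT e) AND (c OR e)) AND ((c XOR NOT c) IMPLIES b)) over a, b, c, d, e (32 rows)
Evaluate each row (bits = a,b,c,d,e, MSB first):
  row 0 [00000]: (((NOT 0 OR NOT 0) AND (0 OR 0)) AND ((0 XOR NOT 0) IMPLIES 0)) -> 0
  row 1 [00001]: (((NOT 0 OR NOT 1) AND (0 OR 1)) AND ((0 XOR NOT 0) IMPLIES 0)) -> 0
  row 2 [00010]: (((NOT 1 OR NOT 0) AND (0 OR 0)) AND ((0 XOR NOT 0) IMPLIES 0)) -> 0
  row 3 [00011]: (((NOT 1 OR NOT 1) AND (0 OR 1)) AND ((0 XOR NOT 0) IMPLIES 0)) -> 0
  row 4 [00100]: (((NOT 0 OR NOT 0) AND (1 OR 0)) AND ((1 XOR NOT 1) IMPLIES 0)) -> 0
  row 5 [00101]: (((NOT 0 OR NOT 1) AND (1 OR 1)) AND ((1 XOR NOT 1) IMPLIES 0)) -> 0
  row 6 [00110]: (((NOT 1 OR NOT 0) AND (1 OR 0)) AND ((1 XOR NOT 1) IMPLIES 0)) -> 0
  row 7 [00111]: (((NOT 1 OR NOT 1) AND (1 OR 1)) AND ((1 XOR NOT 1) IMPLIES 0)) -> 0
  row 8 [01000]: (((NOT 0 OR NOT 0) AND (0 OR 0)) AND ((0 XOR NOT 0) IMPLIES 1)) -> 0
  row 9 [01001]: (((NOT 0 OR NOT 1) AND (0 OR 1)) AND ((0 XOR NOT 0) IMPLIES 1)) -> 1
  row 10 [01010]: (((NOT 1 OR NOT 0) AND (0 OR 0)) AND ((0 XOR NOT 0) IMPLIES 1)) -> 0
  row 11 [01011]: (((NOT 1 OR NOT 1) AND (0 OR 1)) AND ((0 XOR NOT 0) IMPLIES 1)) -> 0
  row 12 [01100]: (((NOT 0 OR NOT 0) AND (1 OR 0)) AND ((1 XOR NOT 1) IMPLIES 1)) -> 1
  row 13 [01101]: (((NOT 0 OR NOT 1) AND (1 OR 1)) AND ((1 XOR NOT 1) IMPLIES 1)) -> 1
  row 14 [01110]: (((NOT 1 OR NOT 0) AND (1 OR 0)) AND ((1 XOR NOT 1) IMPLIES 1)) -> 1
  row 15 [01111]: (((NOT 1 OR NOT 1) AND (1 OR 1)) AND ((1 XOR NOT 1) IMPLIES 1)) -> 0
  row 16 [10000]: (((NOT 0 OR NOT 0) AND (0 OR 0)) AND ((0 XOR NOT 0) IMPLIES 0)) -> 0
  row 17 [10001]: (((NOT 0 OR NOT 1) AND (0 OR 1)) AND ((0 XOR NOT 0) IMPLIES 0)) -> 0
  row 18 [10010]: (((NOT 1 OR NOT 0) AND (0 OR 0)) AND ((0 XOR NOT 0) IMPLIES 0)) -> 0
  row 19 [10011]: (((NOT 1 OR NOT 1) AND (0 OR 1)) AND ((0 XOR NOT 0) IMPLIES 0)) -> 0
  row 20 [10100]: (((NOT 0 OR NOT 0) AND (1 OR 0)) AND ((1 XOR NOT 1) IMPLIES 0)) -> 0
  row 21 [10101]: (((NOT 0 OR NOT 1) AND (1 OR 1)) AND ((1 XOR NOT 1) IMPLIES 0)) -> 0
  row 22 [10110]: (((NOT 1 OR NOT 0) AND (1 OR 0)) AND ((1 XOR NOT 1) IMPLIES 0)) -> 0
  row 23 [10111]: (((NOT 1 OR NOT 1) AND (1 OR 1)) AND ((1 XOR NOT 1) IMPLIES 0)) -> 0
  row 24 [11000]: (((NOT 0 OR NOT 0) AND (0 OR 0)) AND ((0 XOR NOT 0) IMPLIES 1)) -> 0
  row 25 [11001]: (((NOT 0 OR NOT 1) AND (0 OR 1)) AND ((0 XOR NOT 0) IMPLIES 1)) -> 1
  row 26 [11010]: (((NOT 1 OR NOT 0) AND (0 OR 0)) AND ((0 XOR NOT 0) IMPLIES 1)) -> 0
  row 27 [11011]: (((NOT 1 OR NOT 1) AND (0 OR 1)) AND ((0 XOR NOT 0) IMPLIES 1)) -> 0
  row 28 [11100]: (((NOT 0 OR NOT 0) AND (1 OR 0)) AND ((1 XOR NOT 1) IMPLIES 1)) -> 1
  row 29 [11101]: (((NOT 0 OR NOT 1) AND (1 OR 1)) AND ((1 XOR NOT 1) IMPLIES 1)) -> 1
  row 30 [11110]: (((NOT 1 OR NOT 0) AND (1 OR 0)) AND ((1 XOR NOT 1) IMPLIES 1)) -> 1
  row 31 [11111]: (((NOT 1 OR NOT 1) AND (1 OR 1)) AND ((1 XOR NOT 1) IMPLIES 1)) -> 0
Full result column, 4 rows per line (a,b,c fixed per line; d,e runs 00..11 left to right):
  rows 0-3 [a,b,c=000]: 0000  = hex 0
  rows 4-7 [a,b,c=001]: 0000  = hex 0
  rows 8-11 [a,b,c=010]: 0100  = hex 4
  rows 12-15 [a,b,c=011]: 1110  = hex E
  rows 16-19 [a,b,c=100]: 0000  = hex 0
  rows 20-23 [a,b,c=101]: 0000  = hex 0
  rows 24-27 [a,b,c=110]: 0100  = hex 4
  rows 28-31 [a,b,c=111]: 1110  = hex E
Output column (row 0 .. row 31) = 00000000010011100000000001001110
Output column grouped in 4s = 0000 0000 0100 1110 0000 0000 0100 1110 = 0x004E004E
Convert to decimal digit by digit (value = value*16 + digit):
  0 -> 0
  0*16 + 0 = 0
  0*16 + 4 = 4
  4*16 + 14 (E) = 78
  78*16 + 0 = 1248
  1248*16 + 0 = 19968
  19968*16 + 4 = 319492
  319492*16 + 14 (E) = 5111886
Decimal = 5111886

5111886


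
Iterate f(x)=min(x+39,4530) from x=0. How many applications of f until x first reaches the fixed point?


Step 1: x=0, cap=4530, increment=39
Step 2: x grows by 39 each step until capped at 4530; fixed point is x=4530
Step 3: iterations = ceil(4530/39) = 117

117


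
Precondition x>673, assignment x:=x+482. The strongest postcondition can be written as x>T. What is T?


Formula: sp(P, x:=E) = exists old_x. (x = E[old_x/x]) AND P[old_x/x] (old_x is the value of x before the assignment; eliminate old_x by solving x = E[old_x/x] for old_x)
Step 1: Precondition P: x>673, i.e. old_x > 673
Step 2: Assignment gives x = old_x + 482, so old_x = x - 482
Step 3: Substitute into P: x - 482 > 673
Step 4: Simplify: x > 673+482 = 1155

1155


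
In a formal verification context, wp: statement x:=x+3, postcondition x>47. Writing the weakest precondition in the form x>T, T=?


Formula: wp(x:=E, P) = P[E/x] (substitute E for x in postcondition)
Step 1: Postcondition: x>47
Step 2: Substitute x+3 for x: x+3>47
Step 3: Solve for x: x > 47-3 = 44

44


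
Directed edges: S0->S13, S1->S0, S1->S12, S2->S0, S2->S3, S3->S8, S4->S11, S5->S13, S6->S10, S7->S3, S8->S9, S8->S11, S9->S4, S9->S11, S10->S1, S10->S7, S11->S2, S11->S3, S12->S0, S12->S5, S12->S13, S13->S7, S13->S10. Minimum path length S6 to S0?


BFS layer-by-layer from S6:
  dist 0: {S6}
  dist 1: {S10}
  dist 2: {S1, S7}
  dist 3: {S0, S3, S12}
  -> S0 reached at distance 3
Shortest path length = 3

3


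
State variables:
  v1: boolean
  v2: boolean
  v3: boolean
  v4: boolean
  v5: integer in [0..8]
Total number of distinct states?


State space = product of domain sizes of all variables.
Domain sizes:
  v1 (boolean): 2
  v2 (boolean): 2
  v3 (boolean): 2
  v4 (boolean): 2
  v5 (integer in [0..8]): 9
Product = 2 * 2 * 2 * 2 * 9 = 144

144


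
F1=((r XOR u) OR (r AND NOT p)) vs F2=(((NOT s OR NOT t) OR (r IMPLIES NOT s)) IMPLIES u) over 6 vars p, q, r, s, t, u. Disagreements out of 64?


F1 = ((r XOR u) OR (r AND NOT p))
F2 = (((NOT s OR NOT t) OR (r IMPLIES NOT s)) IMPLIES u)
Evaluate both on each of 64 rows (bits = p,q,r,s,t,u):
  row 0 [000000]: F1=0 F2=0 -> 0
  row 1 [000001]: F1=1 F2=1 -> 0
  row 2 [000010]: F1=0 F2=0 -> 0
  row 3 [000011]: F1=1 F2=1 -> 0
  row 4 [000100]: F1=0 F2=0 -> 0
  (every remaining row is evaluated the same way; all 64 results are listed next)
Full result column, 8 rows per line (p,q,r fixed per line; s,t,u runs 000..111 left to right):
  rows 0-7 [p,q,r=000]: 00000000  (ones: 0)
  rows 8-15 [p,q,r=001]: 10101000  (ones: 3)
  rows 16-23 [p,q,r=010]: 00000000  (ones: 0)
  rows 24-31 [p,q,r=011]: 10101000  (ones: 3)
  rows 32-39 [p,q,r=100]: 00000000  (ones: 0)
  rows 40-47 [p,q,r=101]: 11111101  (ones: 7)
  rows 48-55 [p,q,r=110]: 00000000  (ones: 0)
  rows 56-63 [p,q,r=111]: 11111101  (ones: 7)
Disagreements = 0+3+0+3+0+7+0+7 = 20

20


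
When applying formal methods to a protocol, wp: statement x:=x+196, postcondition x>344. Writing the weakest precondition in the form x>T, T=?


Formula: wp(x:=E, P) = P[E/x] (substitute E for x in postcondition)
Step 1: Postcondition: x>344
Step 2: Substitute x+196 for x: x+196>344
Step 3: Solve for x: x > 344-196 = 148

148


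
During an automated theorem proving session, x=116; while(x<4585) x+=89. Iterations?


Step 1: x goes from 116 toward 4585 by 89; the body runs while x<4585, so iterations = ceil((bound-start)/step)
Step 2: Distance=4469
Step 3: ceil(4469/89)=51

51


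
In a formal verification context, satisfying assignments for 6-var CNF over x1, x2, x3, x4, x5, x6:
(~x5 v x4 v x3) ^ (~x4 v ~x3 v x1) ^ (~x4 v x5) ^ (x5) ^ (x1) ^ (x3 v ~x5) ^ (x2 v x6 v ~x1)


CNF with 7 clauses over 6 vars (64 assignments).
An assignment satisfies CNF iff every clause has >=1 true literal.
Check each row (bits = x1,x2,x3,x4,x5,x6; clause T/F shown):
  row 0 [000000]: clauses=TTTFFTT -> 0
  row 1 [000001]: clauses=TTTFFTT -> 0
  row 2 [000010]: clauses=FTTTFFT -> 0
  row 3 [000011]: clauses=FTTTFFT -> 0
  row 4 [000100]: clauses=TTFFFTT -> 0
  (every remaining row is evaluated the same way; all 64 results are listed next)
Full result column, 8 rows per line (x1,x2,x3 fixed per line; x4,x5,x6 runs 000..111 left to right):
  rows 0-7 [x1,x2,x3=000]: 00000000  (ones: 0)
  rows 8-15 [x1,x2,x3=001]: 00000000  (ones: 0)
  rows 16-23 [x1,x2,x3=010]: 00000000  (ones: 0)
  rows 24-31 [x1,x2,x3=011]: 00000000  (ones: 0)
  rows 32-39 [x1,x2,x3=100]: 00000000  (ones: 0)
  rows 40-47 [x1,x2,x3=101]: 00010001  (ones: 2)
  rows 48-55 [x1,x2,x3=110]: 00000000  (ones: 0)
  rows 56-63 [x1,x2,x3=111]: 00110011  (ones: 4)
Satisfying assignments = 0+0+0+0+0+2+0+4 = 6

6


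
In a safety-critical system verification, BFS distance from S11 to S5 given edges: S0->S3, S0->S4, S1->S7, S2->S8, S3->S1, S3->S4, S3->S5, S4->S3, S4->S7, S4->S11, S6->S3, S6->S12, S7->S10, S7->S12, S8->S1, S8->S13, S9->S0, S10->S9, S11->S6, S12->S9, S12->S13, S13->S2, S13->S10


BFS layer-by-layer from S11:
  dist 0: {S11}
  dist 1: {S6}
  dist 2: {S3, S12}
  dist 3: {S1, S4, S5, S9, S13}
  -> S5 reached at distance 3
Shortest path length = 3

3


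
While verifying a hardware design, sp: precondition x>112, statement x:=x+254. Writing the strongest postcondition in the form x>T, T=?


Formula: sp(P, x:=E) = exists old_x. (x = E[old_x/x]) AND P[old_x/x] (old_x is the value of x before the assignment; eliminate old_x by solving x = E[old_x/x] for old_x)
Step 1: Precondition P: x>112, i.e. old_x > 112
Step 2: Assignment gives x = old_x + 254, so old_x = x - 254
Step 3: Substitute into P: x - 254 > 112
Step 4: Simplify: x > 112+254 = 366

366


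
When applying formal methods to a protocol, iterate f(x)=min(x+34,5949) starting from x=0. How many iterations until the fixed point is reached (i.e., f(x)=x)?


Step 1: x=0, cap=5949, increment=34
Step 2: x grows by 34 each step until capped at 5949; fixed point is x=5949
Step 3: iterations = ceil(5949/34) = 175

175


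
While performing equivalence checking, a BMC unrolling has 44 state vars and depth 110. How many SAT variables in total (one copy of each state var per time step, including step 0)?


BMC unrolls to depth k, creating one copy of each state var for steps 0..k.
Step count = 110 + 1 = 111 (steps 0 through 110)
Vars per step = 44
Total = 44 * 111 = 4884

4884
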